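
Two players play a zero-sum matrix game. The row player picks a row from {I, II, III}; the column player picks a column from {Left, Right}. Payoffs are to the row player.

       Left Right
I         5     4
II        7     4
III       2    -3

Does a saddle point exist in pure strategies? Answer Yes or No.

Row minima: I → 4, II → 4, III → -3; maximin = 4.
Column maxima: Left → 7, Right → 4; minimax = 4.
maximin = minimax = 4, so a saddle point exists.

Yes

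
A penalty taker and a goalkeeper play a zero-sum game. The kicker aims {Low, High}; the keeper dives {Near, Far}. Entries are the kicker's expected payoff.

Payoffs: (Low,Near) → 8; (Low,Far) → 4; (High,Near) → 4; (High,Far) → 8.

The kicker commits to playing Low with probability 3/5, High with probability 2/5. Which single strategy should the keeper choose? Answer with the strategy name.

Far

If the keeper plays Near, the kicker's expected payoff is (3/5)·8 + (2/5)·4 = 32/5.
If the keeper plays Far, the kicker's expected payoff is (3/5)·4 + (2/5)·8 = 28/5.
The keeper minimizes the kicker's payoff; the smallest is 28/5, so the best response is Far.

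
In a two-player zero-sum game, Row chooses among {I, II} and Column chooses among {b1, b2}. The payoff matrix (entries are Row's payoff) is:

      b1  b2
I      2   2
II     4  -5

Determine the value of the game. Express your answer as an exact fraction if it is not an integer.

2

Row minima: I → 2, II → -5; maximin = 2.
Column maxima: b1 → 4, b2 → 2; minimax = 2.
Since maximin = minimax = 2, there is a saddle point and the value is 2.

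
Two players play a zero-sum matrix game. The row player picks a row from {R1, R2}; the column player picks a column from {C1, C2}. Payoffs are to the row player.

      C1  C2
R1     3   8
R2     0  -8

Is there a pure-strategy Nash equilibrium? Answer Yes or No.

Yes

Row minima: R1 → 3, R2 → -8; maximin = 3.
Column maxima: C1 → 3, C2 → 8; minimax = 3.
maximin = minimax = 3, so a saddle point exists.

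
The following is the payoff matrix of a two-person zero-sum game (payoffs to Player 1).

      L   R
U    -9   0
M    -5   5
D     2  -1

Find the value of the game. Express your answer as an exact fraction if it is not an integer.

Row minima: U → -9, M → -5, D → -1; maximin = -1.
Column maxima: L → 2, R → 5; minimax = 2.
-1 ≠ 2, so there is no saddle point; optimal play is mixed.
U is strictly dominated by M, so Player 1 never plays it.
On the remaining 2×2 (M, D vs L, R):
Let Player 1 play M with probability p. Expected payoff against L: (-5)p + 2(1−p) = −7p + 2; against R: 5p + (-1)(1−p) = 6p − 1.
Setting these equal: −7p + 2 = 6p − 1 ⇒ −13p = -3 ⇒ p = 3/13, and the value is (-7)·(3/13) + 2 = 5/13.
For Player 2: with q = P(L), equating M's and D's payoffs gives −10q + 5 = 3q − 1 ⇒ q = 6/13.

5/13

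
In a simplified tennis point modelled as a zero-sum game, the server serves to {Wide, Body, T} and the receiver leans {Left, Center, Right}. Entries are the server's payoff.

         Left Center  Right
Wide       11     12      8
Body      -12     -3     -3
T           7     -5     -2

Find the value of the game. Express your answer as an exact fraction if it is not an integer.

Row minima: Wide → 8, Body → -12, T → -5; maximin = 8.
Column maxima: Left → 11, Center → 12, Right → 8; minimax = 8.
Since maximin = minimax = 8, there is a saddle point and the value is 8.

8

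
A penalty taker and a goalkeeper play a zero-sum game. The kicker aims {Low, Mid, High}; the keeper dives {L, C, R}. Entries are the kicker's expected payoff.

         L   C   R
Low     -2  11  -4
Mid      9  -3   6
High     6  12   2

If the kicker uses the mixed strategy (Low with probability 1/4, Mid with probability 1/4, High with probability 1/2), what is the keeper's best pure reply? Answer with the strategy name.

If the keeper plays L, the kicker's expected payoff is (1/4)·(-2) + (1/4)·9 + (1/2)·6 = 19/4.
If the keeper plays C, the kicker's expected payoff is (1/4)·11 + (1/4)·(-3) + (1/2)·12 = 8.
If the keeper plays R, the kicker's expected payoff is (1/4)·(-4) + (1/4)·6 + (1/2)·2 = 3/2.
The keeper minimizes the kicker's payoff; the smallest is 3/2, so the best response is R.

R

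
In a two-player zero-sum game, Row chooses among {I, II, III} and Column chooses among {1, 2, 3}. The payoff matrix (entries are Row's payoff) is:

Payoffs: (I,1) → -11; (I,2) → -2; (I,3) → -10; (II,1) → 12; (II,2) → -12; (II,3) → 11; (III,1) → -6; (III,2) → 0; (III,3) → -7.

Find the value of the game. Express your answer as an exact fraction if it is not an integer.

Row minima: I → -11, II → -12, III → -7; maximin = -7.
Column maxima: 1 → 12, 2 → 0, 3 → 11; minimax = 0.
-7 ≠ 0, so there is no saddle point; optimal play is mixed.
I is strictly dominated by III, so Row never plays it.
With I eliminated, 1 is strictly dominated by 3 (it gives Row strictly more in every remaining row), so Column never plays it.
On the remaining 2×2 (II, III vs 2, 3):
Let Row play II with probability p. Expected payoff against 2: (-12)p + 0(1−p) = −12p; against 3: 11p + (-7)(1−p) = 18p − 7.
Setting these equal: −12p = 18p − 7 ⇒ −30p = -7 ⇒ p = 7/30, and the value is (-12)·(7/30) = -14/5.
For Column: with q = P(2), equating II's and III's payoffs gives −23q + 11 = 7q − 7 ⇒ q = 3/5.

-14/5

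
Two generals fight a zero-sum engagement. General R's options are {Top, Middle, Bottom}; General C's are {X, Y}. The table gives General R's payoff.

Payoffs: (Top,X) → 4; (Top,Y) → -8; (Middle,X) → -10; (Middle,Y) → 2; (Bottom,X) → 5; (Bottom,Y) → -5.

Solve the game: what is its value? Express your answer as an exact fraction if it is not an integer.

-20/11

Row minima: Top → -8, Middle → -10, Bottom → -5; maximin = -5.
Column maxima: X → 5, Y → 2; minimax = 2.
-5 ≠ 2, so there is no saddle point; optimal play is mixed.
Top is strictly dominated by Bottom, so General R never plays it.
On the remaining 2×2 (Middle, Bottom vs X, Y):
Let General R play Middle with probability p. Expected payoff against X: (-10)p + 5(1−p) = −15p + 5; against Y: 2p + (-5)(1−p) = 7p − 5.
Setting these equal: −15p + 5 = 7p − 5 ⇒ −22p = -10 ⇒ p = 5/11, and the value is (-15)·(5/11) + 5 = -20/11.
For General C: with q = P(X), equating Middle's and Bottom's payoffs gives −12q + 2 = 10q − 5 ⇒ q = 7/22.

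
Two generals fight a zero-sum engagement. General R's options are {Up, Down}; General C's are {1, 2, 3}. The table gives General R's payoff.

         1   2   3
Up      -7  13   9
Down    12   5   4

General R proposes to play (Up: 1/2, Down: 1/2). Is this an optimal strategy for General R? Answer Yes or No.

Against 1 this mix gives (1/2)·(-7) + (1/2)·12 = 5/2.
Against 2 this mix gives (1/2)·13 + (1/2)·5 = 9.
Against 3 this mix gives (1/2)·9 + (1/2)·4 = 13/2.
General C will play 1, holding General R to 5/2. Shifting weight toward the row that does better against 1 would raise this floor (the equalizing mix achieves 17/3 against both 1 and 3), so the proposed strategy is not optimal.

No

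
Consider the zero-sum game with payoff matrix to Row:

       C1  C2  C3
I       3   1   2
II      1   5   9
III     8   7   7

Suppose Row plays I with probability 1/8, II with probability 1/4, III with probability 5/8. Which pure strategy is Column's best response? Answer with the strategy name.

C1

If Column plays C1, Row's expected payoff is (1/8)·3 + (1/4)·1 + (5/8)·8 = 45/8.
If Column plays C2, Row's expected payoff is (1/8)·1 + (1/4)·5 + (5/8)·7 = 23/4.
If Column plays C3, Row's expected payoff is (1/8)·2 + (1/4)·9 + (5/8)·7 = 55/8.
Column minimizes Row's payoff; the smallest is 45/8, so the best response is C1.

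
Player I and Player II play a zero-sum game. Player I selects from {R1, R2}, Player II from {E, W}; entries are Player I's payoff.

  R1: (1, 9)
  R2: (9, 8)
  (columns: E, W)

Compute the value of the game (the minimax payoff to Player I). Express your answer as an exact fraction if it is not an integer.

Row minima: R1 → 1, R2 → 8; maximin = 8.
Column maxima: E → 9, W → 9; minimax = 9.
8 ≠ 9, so there is no saddle point; optimal play is mixed.
Let Player I play R1 with probability p. Expected payoff against E: 1p + 9(1−p) = −8p + 9; against W: 9p + 8(1−p) = p + 8.
Setting these equal: −8p + 9 = p + 8 ⇒ −9p = -1 ⇒ p = 1/9, and the value is (-8)·(1/9) + 9 = 73/9.
For Player II: with q = P(E), equating R1's and R2's payoffs gives −8q + 9 = q + 8 ⇒ q = 1/9.

73/9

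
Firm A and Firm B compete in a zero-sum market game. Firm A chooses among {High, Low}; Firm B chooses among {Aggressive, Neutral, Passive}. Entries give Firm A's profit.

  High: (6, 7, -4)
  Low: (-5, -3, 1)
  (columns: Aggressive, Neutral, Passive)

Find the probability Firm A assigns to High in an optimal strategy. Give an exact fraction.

3/8

Row minima: High → -4, Low → -5; maximin = -4.
Column maxima: Aggressive → 6, Neutral → 7, Passive → 1; minimax = 1.
-4 ≠ 1, so there is no saddle point; optimal play is mixed.
Neutral is strictly dominated by Aggressive (it gives Firm A strictly more in every row), so Firm B never plays it.
On the remaining 2×2 (High, Low vs Aggressive, Passive):
Let Firm A play High with probability p. Expected payoff against Aggressive: 6p + (-5)(1−p) = 11p − 5; against Passive: (-4)p + 1(1−p) = −5p + 1.
Setting these equal: 11p − 5 = −5p + 1 ⇒ 16p = 6 ⇒ p = 3/8, and the value is (11)·(3/8) − 5 = -7/8.
For Firm B: with q = P(Aggressive), equating High's and Low's payoffs gives 10q − 4 = −6q + 1 ⇒ q = 5/16.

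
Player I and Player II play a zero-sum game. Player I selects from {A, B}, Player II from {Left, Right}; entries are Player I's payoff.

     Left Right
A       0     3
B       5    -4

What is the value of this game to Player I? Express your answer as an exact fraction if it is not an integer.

5/4

Row minima: A → 0, B → -4; maximin = 0.
Column maxima: Left → 5, Right → 3; minimax = 3.
0 ≠ 3, so there is no saddle point; optimal play is mixed.
Let Player I play A with probability p. Expected payoff against Left: 0p + 5(1−p) = −5p + 5; against Right: 3p + (-4)(1−p) = 7p − 4.
Setting these equal: −5p + 5 = 7p − 4 ⇒ −12p = -9 ⇒ p = 3/4, and the value is (-5)·(3/4) + 5 = 5/4.
For Player II: with q = P(Left), equating A's and B's payoffs gives −3q + 3 = 9q − 4 ⇒ q = 7/12.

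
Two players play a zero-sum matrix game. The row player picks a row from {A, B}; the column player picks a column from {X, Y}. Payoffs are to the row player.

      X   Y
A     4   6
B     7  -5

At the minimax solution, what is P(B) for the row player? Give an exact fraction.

1/7

Row minima: A → 4, B → -5; maximin = 4.
Column maxima: X → 7, Y → 6; minimax = 6.
4 ≠ 6, so there is no saddle point; optimal play is mixed.
Let the row player play A with probability p. Expected payoff against X: 4p + 7(1−p) = −3p + 7; against Y: 6p + (-5)(1−p) = 11p − 5.
Setting these equal: −3p + 7 = 11p − 5 ⇒ −14p = -12 ⇒ p = 6/7, and the value is (-3)·(6/7) + 7 = 31/7.
For the column player: with q = P(X), equating A's and B's payoffs gives −2q + 6 = 12q − 5 ⇒ q = 11/14.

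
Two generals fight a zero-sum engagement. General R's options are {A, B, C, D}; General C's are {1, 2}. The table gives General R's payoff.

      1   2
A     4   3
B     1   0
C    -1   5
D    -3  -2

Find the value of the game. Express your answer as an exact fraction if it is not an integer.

23/7

Row minima: A → 3, B → 0, C → -1, D → -3; maximin = 3.
Column maxima: 1 → 4, 2 → 5; minimax = 4.
3 ≠ 4, so there is no saddle point; optimal play is mixed.
B is strictly dominated by A, so General R never plays it.
D is strictly dominated by A, so General R never plays it.
On the remaining 2×2 (A, C vs 1, 2):
Let General R play A with probability p. Expected payoff against 1: 4p + (-1)(1−p) = 5p − 1; against 2: 3p + 5(1−p) = −2p + 5.
Setting these equal: 5p − 1 = −2p + 5 ⇒ 7p = 6 ⇒ p = 6/7, and the value is (5)·(6/7) − 1 = 23/7.
For General C: with q = P(1), equating A's and C's payoffs gives q + 3 = −6q + 5 ⇒ q = 2/7.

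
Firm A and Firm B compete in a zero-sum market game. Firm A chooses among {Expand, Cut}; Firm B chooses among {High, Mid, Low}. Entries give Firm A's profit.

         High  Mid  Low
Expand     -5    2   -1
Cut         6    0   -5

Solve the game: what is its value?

Row minima: Expand → -5, Cut → -5; maximin = -5.
Column maxima: High → 6, Mid → 2, Low → -1; minimax = -1.
-5 ≠ -1, so there is no saddle point; optimal play is mixed.
Mid is strictly dominated by Low (it gives Firm A strictly more in every row), so Firm B never plays it.
On the remaining 2×2 (Expand, Cut vs High, Low):
Let Firm A play Expand with probability p. Expected payoff against High: (-5)p + 6(1−p) = −11p + 6; against Low: (-1)p + (-5)(1−p) = 4p − 5.
Setting these equal: −11p + 6 = 4p − 5 ⇒ −15p = -11 ⇒ p = 11/15, and the value is (-11)·(11/15) + 6 = -31/15.
For Firm B: with q = P(High), equating Expand's and Cut's payoffs gives −4q − 1 = 11q − 5 ⇒ q = 4/15.

-31/15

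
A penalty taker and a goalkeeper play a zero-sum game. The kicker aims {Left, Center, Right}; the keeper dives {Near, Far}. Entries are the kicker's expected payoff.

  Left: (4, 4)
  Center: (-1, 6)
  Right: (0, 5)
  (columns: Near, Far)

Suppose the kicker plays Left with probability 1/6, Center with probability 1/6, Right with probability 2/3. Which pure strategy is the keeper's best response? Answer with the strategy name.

Near

If the keeper plays Near, the kicker's expected payoff is (1/6)·4 + (1/6)·(-1) + (2/3)·0 = 1/2.
If the keeper plays Far, the kicker's expected payoff is (1/6)·4 + (1/6)·6 + (2/3)·5 = 5.
The keeper minimizes the kicker's payoff; the smallest is 1/2, so the best response is Near.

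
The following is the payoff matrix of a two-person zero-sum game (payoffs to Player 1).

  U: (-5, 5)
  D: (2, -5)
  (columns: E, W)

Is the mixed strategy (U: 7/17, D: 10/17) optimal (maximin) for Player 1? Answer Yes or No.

Yes

Against E this mix gives (7/17)·(-5) + (10/17)·2 = -15/17.
Against W this mix gives (7/17)·5 + (10/17)·(-5) = -15/17.
All of Player 2's active replies (E, W) yield -15/17, and no column does worse for Player 1. The mix makes Player 2 indifferent and guarantees -15/17, so it is optimal.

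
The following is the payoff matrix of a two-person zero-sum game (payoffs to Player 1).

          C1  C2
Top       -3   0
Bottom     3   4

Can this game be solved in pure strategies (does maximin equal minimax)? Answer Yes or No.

Row minima: Top → -3, Bottom → 3; maximin = 3.
Column maxima: C1 → 3, C2 → 4; minimax = 3.
maximin = minimax = 3, so a saddle point exists.

Yes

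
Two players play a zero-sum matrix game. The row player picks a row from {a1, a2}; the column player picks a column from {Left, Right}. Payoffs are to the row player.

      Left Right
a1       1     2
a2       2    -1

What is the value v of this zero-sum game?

Row minima: a1 → 1, a2 → -1; maximin = 1.
Column maxima: Left → 2, Right → 2; minimax = 2.
1 ≠ 2, so there is no saddle point; optimal play is mixed.
Let the row player play a1 with probability p. Expected payoff against Left: 1p + 2(1−p) = −p + 2; against Right: 2p + (-1)(1−p) = 3p − 1.
Setting these equal: −p + 2 = 3p − 1 ⇒ −4p = -3 ⇒ p = 3/4, and the value is (-1)·(3/4) + 2 = 5/4.
For the column player: with q = P(Left), equating a1's and a2's payoffs gives −q + 2 = 3q − 1 ⇒ q = 3/4.

5/4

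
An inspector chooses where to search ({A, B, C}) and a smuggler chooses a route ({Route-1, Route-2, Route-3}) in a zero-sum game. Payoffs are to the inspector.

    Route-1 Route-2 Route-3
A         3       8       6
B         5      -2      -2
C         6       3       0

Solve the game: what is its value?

4

Row minima: A → 3, B → -2, C → 0; maximin = 3.
Column maxima: Route-1 → 6, Route-2 → 8, Route-3 → 6; minimax = 6.
3 ≠ 6, so there is no saddle point; optimal play is mixed.
B is strictly dominated by C, so the inspector never plays it.
With B eliminated, Route-2 is strictly dominated by Route-3 (it gives the inspector strictly more in every remaining row), so the smuggler never plays it.
On the remaining 2×2 (A, C vs Route-1, Route-3):
Let the inspector play A with probability p. Expected payoff against Route-1: 3p + 6(1−p) = −3p + 6; against Route-3: 6p + 0(1−p) = 6p.
Setting these equal: −3p + 6 = 6p ⇒ −9p = -6 ⇒ p = 2/3, and the value is (-3)·(2/3) + 6 = 4.
For the smuggler: with q = P(Route-1), equating A's and C's payoffs gives −3q + 6 = 6q ⇒ q = 2/3.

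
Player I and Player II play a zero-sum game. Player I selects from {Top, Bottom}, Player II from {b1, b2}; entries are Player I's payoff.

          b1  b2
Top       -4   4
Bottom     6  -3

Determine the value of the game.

12/17

Row minima: Top → -4, Bottom → -3; maximin = -3.
Column maxima: b1 → 6, b2 → 4; minimax = 4.
-3 ≠ 4, so there is no saddle point; optimal play is mixed.
Let Player I play Top with probability p. Expected payoff against b1: (-4)p + 6(1−p) = −10p + 6; against b2: 4p + (-3)(1−p) = 7p − 3.
Setting these equal: −10p + 6 = 7p − 3 ⇒ −17p = -9 ⇒ p = 9/17, and the value is (-10)·(9/17) + 6 = 12/17.
For Player II: with q = P(b1), equating Top's and Bottom's payoffs gives −8q + 4 = 9q − 3 ⇒ q = 7/17.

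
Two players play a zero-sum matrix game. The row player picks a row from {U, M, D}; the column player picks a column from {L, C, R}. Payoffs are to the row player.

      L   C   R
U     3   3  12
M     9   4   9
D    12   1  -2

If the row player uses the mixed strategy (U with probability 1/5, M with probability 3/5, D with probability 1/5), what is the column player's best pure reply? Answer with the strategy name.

If the column player plays L, the row player's expected payoff is (1/5)·3 + (3/5)·9 + (1/5)·12 = 42/5.
If the column player plays C, the row player's expected payoff is (1/5)·3 + (3/5)·4 + (1/5)·1 = 16/5.
If the column player plays R, the row player's expected payoff is (1/5)·12 + (3/5)·9 + (1/5)·(-2) = 37/5.
The column player minimizes the row player's payoff; the smallest is 16/5, so the best response is C.

C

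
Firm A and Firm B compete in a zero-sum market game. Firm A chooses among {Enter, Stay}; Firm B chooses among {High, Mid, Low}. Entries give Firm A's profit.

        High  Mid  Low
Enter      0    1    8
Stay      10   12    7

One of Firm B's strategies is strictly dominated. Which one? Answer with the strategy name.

Mid

High holds Firm A's payoff strictly below Mid in every row: 0 < 1, 10 < 12.
So Mid is strictly dominated for Firm B.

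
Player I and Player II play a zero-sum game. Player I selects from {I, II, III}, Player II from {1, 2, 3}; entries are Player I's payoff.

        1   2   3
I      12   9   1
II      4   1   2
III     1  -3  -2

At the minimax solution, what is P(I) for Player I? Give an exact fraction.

1/9

Row minima: I → 1, II → 1, III → -3; maximin = 1.
Column maxima: 1 → 12, 2 → 9, 3 → 2; minimax = 2.
1 ≠ 2, so there is no saddle point; optimal play is mixed.
III is strictly dominated by I, so Player I never plays it.
1 is strictly dominated by 2 (it gives Player I strictly more in every row), so Player II never plays it.
On the remaining 2×2 (I, II vs 2, 3):
Let Player I play I with probability p. Expected payoff against 2: 9p + 1(1−p) = 8p + 1; against 3: 1p + 2(1−p) = −p + 2.
Setting these equal: 8p + 1 = −p + 2 ⇒ 9p = 1 ⇒ p = 1/9, and the value is (8)·(1/9) + 1 = 17/9.
For Player II: with q = P(2), equating I's and II's payoffs gives 8q + 1 = −q + 2 ⇒ q = 1/9.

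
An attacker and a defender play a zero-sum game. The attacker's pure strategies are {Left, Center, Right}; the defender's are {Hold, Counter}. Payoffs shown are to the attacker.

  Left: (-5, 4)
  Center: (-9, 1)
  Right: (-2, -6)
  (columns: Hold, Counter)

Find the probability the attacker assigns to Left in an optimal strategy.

4/13

Row minima: Left → -5, Center → -9, Right → -6; maximin = -5.
Column maxima: Hold → -2, Counter → 4; minimax = -2.
-5 ≠ -2, so there is no saddle point; optimal play is mixed.
Center is strictly dominated by Left, so the attacker never plays it.
On the remaining 2×2 (Left, Right vs Hold, Counter):
Let the attacker play Left with probability p. Expected payoff against Hold: (-5)p + (-2)(1−p) = −3p − 2; against Counter: 4p + (-6)(1−p) = 10p − 6.
Setting these equal: −3p − 2 = 10p − 6 ⇒ −13p = -4 ⇒ p = 4/13, and the value is (-3)·(4/13) − 2 = -38/13.
For the defender: with q = P(Hold), equating Left's and Right's payoffs gives −9q + 4 = 4q − 6 ⇒ q = 10/13.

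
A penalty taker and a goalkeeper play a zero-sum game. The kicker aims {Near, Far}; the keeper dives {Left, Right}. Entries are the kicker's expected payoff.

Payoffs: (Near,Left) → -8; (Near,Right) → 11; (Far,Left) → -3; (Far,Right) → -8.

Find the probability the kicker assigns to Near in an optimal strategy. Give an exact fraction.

5/24

Row minima: Near → -8, Far → -8; maximin = -8.
Column maxima: Left → -3, Right → 11; minimax = -3.
-8 ≠ -3, so there is no saddle point; optimal play is mixed.
Let the kicker play Near with probability p. Expected payoff against Left: (-8)p + (-3)(1−p) = −5p − 3; against Right: 11p + (-8)(1−p) = 19p − 8.
Setting these equal: −5p − 3 = 19p − 8 ⇒ −24p = -5 ⇒ p = 5/24, and the value is (-5)·(5/24) − 3 = -97/24.
For the keeper: with q = P(Left), equating Near's and Far's payoffs gives −19q + 11 = 5q − 8 ⇒ q = 19/24.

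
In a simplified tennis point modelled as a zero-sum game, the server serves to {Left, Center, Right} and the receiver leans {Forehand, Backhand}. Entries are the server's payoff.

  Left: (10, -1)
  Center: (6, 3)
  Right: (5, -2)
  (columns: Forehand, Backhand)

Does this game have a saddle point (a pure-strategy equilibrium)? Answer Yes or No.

Row minima: Left → -1, Center → 3, Right → -2; maximin = 3.
Column maxima: Forehand → 10, Backhand → 3; minimax = 3.
maximin = minimax = 3, so a saddle point exists.

Yes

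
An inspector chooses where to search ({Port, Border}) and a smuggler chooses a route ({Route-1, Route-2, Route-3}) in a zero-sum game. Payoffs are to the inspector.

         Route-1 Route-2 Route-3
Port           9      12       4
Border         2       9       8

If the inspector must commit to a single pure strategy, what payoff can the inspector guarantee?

Row minima: Port → 4, Border → 2.
The best of these is 4.

4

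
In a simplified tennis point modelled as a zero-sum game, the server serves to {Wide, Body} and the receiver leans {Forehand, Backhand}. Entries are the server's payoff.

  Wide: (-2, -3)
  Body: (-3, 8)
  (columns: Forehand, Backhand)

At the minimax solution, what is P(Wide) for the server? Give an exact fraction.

11/12

Row minima: Wide → -3, Body → -3; maximin = -3.
Column maxima: Forehand → -2, Backhand → 8; minimax = -2.
-3 ≠ -2, so there is no saddle point; optimal play is mixed.
Let the server play Wide with probability p. Expected payoff against Forehand: (-2)p + (-3)(1−p) = p − 3; against Backhand: (-3)p + 8(1−p) = −11p + 8.
Setting these equal: p − 3 = −11p + 8 ⇒ 12p = 11 ⇒ p = 11/12, and the value is (1)·(11/12) − 3 = -25/12.
For the receiver: with q = P(Forehand), equating Wide's and Body's payoffs gives q − 3 = −11q + 8 ⇒ q = 11/12.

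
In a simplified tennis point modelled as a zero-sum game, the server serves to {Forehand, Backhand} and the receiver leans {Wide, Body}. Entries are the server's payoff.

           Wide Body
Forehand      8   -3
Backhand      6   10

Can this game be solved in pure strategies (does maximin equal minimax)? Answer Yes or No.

No

Row minima: Forehand → -3, Backhand → 6; maximin = 6.
Column maxima: Wide → 8, Body → 10; minimax = 8.
6 ≠ 8, so no pure-strategy equilibrium exists.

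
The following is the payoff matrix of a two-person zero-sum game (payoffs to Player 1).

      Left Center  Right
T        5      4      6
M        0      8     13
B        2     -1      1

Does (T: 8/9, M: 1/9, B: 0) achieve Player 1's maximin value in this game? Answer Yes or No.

Yes

Against Left this mix gives (8/9)·5 + (1/9)·0 = 40/9.
Against Center this mix gives (8/9)·4 + (1/9)·8 = 40/9.
Against Right this mix gives (8/9)·6 + (1/9)·13 = 61/9.
All of Player 2's active replies (Left, Center) yield 40/9, and no column does worse for Player 1. The mix makes Player 2 indifferent and guarantees 40/9, so it is optimal.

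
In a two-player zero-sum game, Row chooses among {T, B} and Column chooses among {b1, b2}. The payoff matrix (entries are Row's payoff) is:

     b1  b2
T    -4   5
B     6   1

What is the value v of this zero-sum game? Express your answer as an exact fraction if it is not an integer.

17/7

Row minima: T → -4, B → 1; maximin = 1.
Column maxima: b1 → 6, b2 → 5; minimax = 5.
1 ≠ 5, so there is no saddle point; optimal play is mixed.
Let Row play T with probability p. Expected payoff against b1: (-4)p + 6(1−p) = −10p + 6; against b2: 5p + 1(1−p) = 4p + 1.
Setting these equal: −10p + 6 = 4p + 1 ⇒ −14p = -5 ⇒ p = 5/14, and the value is (-10)·(5/14) + 6 = 17/7.
For Column: with q = P(b1), equating T's and B's payoffs gives −9q + 5 = 5q + 1 ⇒ q = 2/7.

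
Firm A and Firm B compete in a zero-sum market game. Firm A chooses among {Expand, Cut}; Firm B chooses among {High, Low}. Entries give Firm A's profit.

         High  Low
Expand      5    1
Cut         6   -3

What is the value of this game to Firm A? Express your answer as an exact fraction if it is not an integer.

Row minima: Expand → 1, Cut → -3; maximin = 1.
Column maxima: High → 6, Low → 1; minimax = 1.
Since maximin = minimax = 1, there is a saddle point and the value is 1.

1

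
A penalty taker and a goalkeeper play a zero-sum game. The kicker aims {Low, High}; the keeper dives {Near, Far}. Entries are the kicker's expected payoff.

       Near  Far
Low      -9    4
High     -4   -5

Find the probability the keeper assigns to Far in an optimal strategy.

Row minima: Low → -9, High → -5; maximin = -5.
Column maxima: Near → -4, Far → 4; minimax = -4.
-5 ≠ -4, so there is no saddle point; optimal play is mixed.
Let the kicker play Low with probability p. Expected payoff against Near: (-9)p + (-4)(1−p) = −5p − 4; against Far: 4p + (-5)(1−p) = 9p − 5.
Setting these equal: −5p − 4 = 9p − 5 ⇒ −14p = -1 ⇒ p = 1/14, and the value is (-5)·(1/14) − 4 = -61/14.
For the keeper: with q = P(Near), equating Low's and High's payoffs gives −13q + 4 = q − 5 ⇒ q = 9/14.

5/14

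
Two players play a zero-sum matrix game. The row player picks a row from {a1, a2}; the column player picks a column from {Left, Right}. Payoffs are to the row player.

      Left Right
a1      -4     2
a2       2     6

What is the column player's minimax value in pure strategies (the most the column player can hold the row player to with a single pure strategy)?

2

Column maxima: Left → 2, Right → 6.
The smallest of these is 2.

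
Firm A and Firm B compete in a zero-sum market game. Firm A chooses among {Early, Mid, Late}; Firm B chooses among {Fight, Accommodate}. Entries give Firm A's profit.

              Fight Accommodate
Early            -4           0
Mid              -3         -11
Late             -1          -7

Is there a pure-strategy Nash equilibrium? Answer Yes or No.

Row minima: Early → -4, Mid → -11, Late → -7; maximin = -4.
Column maxima: Fight → -1, Accommodate → 0; minimax = -1.
-4 ≠ -1, so no pure-strategy equilibrium exists.

No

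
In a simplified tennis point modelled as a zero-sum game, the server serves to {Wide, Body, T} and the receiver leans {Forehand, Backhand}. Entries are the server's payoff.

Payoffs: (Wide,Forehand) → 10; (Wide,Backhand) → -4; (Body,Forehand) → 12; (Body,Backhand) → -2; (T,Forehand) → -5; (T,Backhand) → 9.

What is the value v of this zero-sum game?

7/2

Row minima: Wide → -4, Body → -2, T → -5; maximin = -2.
Column maxima: Forehand → 12, Backhand → 9; minimax = 9.
-2 ≠ 9, so there is no saddle point; optimal play is mixed.
Wide is strictly dominated by Body, so the server never plays it.
On the remaining 2×2 (Body, T vs Forehand, Backhand):
Let the server play Body with probability p. Expected payoff against Forehand: 12p + (-5)(1−p) = 17p − 5; against Backhand: (-2)p + 9(1−p) = −11p + 9.
Setting these equal: 17p − 5 = −11p + 9 ⇒ 28p = 14 ⇒ p = 1/2, and the value is (17)·(1/2) − 5 = 7/2.
For the receiver: with q = P(Forehand), equating Body's and T's payoffs gives 14q − 2 = −14q + 9 ⇒ q = 11/28.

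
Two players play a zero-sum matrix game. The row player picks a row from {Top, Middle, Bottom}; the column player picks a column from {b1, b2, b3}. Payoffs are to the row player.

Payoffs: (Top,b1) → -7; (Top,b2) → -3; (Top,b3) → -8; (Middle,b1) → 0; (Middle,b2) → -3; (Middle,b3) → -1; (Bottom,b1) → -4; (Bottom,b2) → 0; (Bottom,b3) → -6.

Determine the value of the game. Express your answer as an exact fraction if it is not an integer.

Row minima: Top → -8, Middle → -3, Bottom → -6; maximin = -3.
Column maxima: b1 → 0, b2 → 0, b3 → -1; minimax = -1.
-3 ≠ -1, so there is no saddle point; optimal play is mixed.
Top is strictly dominated by Bottom, so the row player never plays it.
b1 is strictly dominated by b3 (it gives the row player strictly more in every row), so the column player never plays it.
On the remaining 2×2 (Middle, Bottom vs b2, b3):
Let the row player play Middle with probability p. Expected payoff against b2: (-3)p + 0(1−p) = −3p; against b3: (-1)p + (-6)(1−p) = 5p − 6.
Setting these equal: −3p = 5p − 6 ⇒ −8p = -6 ⇒ p = 3/4, and the value is (-3)·(3/4) = -9/4.
For the column player: with q = P(b2), equating Middle's and Bottom's payoffs gives −2q − 1 = 6q − 6 ⇒ q = 5/8.

-9/4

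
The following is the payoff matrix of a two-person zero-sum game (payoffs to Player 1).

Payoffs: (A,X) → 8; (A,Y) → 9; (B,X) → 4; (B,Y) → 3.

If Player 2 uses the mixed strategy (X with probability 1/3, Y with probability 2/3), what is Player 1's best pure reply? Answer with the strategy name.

A

Expected payoff of A: (1/3)·8 + (2/3)·9 = 26/3.
Expected payoff of B: (1/3)·4 + (2/3)·3 = 10/3.
The largest is 26/3, so Player 1's best response is A.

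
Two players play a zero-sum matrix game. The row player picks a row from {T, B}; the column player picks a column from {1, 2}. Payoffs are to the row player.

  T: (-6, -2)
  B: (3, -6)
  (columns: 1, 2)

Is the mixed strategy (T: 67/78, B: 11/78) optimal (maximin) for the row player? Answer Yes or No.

No

Against 1 this mix gives (67/78)·(-6) + (11/78)·3 = -123/26.
Against 2 this mix gives (67/78)·(-2) + (11/78)·(-6) = -100/39.
The column player will play 1, holding the row player to -123/26. Shifting weight toward the row that does better against 1 would raise this floor (the equalizing mix achieves -42/13 against both 1 and 2), so the proposed strategy is not optimal.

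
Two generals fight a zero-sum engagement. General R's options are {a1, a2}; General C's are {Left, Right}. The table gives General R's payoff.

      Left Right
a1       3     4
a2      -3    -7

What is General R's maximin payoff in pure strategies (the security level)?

3

Row minima: a1 → 3, a2 → -7.
The best of these is 3.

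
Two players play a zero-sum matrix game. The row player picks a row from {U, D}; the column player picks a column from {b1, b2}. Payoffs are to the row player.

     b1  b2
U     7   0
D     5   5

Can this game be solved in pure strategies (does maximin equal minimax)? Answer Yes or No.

Yes

Row minima: U → 0, D → 5; maximin = 5.
Column maxima: b1 → 7, b2 → 5; minimax = 5.
maximin = minimax = 5, so a saddle point exists.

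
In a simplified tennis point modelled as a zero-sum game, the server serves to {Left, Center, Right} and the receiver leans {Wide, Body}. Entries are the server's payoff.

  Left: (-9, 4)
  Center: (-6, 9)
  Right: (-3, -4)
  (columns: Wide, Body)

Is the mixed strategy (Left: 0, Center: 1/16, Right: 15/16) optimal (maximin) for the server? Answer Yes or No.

Against Wide this mix gives (1/16)·(-6) + (15/16)·(-3) = -51/16.
Against Body this mix gives (1/16)·9 + (15/16)·(-4) = -51/16.
All of the receiver's active replies (Wide, Body) yield -51/16, and no column does worse for the server. The mix makes the receiver indifferent and guarantees -51/16, so it is optimal.

Yes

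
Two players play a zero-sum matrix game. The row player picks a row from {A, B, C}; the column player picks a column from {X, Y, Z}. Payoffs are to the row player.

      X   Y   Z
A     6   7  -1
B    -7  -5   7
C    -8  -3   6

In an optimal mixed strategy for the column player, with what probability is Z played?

13/21

Row minima: A → -1, B → -7, C → -8; maximin = -1.
Column maxima: X → 6, Y → 7, Z → 7; minimax = 6.
-1 ≠ 6, so there is no saddle point; optimal play is mixed.
Y is strictly dominated by X (it gives the row player strictly more in every row), so the column player never plays it.
With Y eliminated, C is strictly dominated by B (B gives the row player strictly more in every remaining column), so the row player never plays it.
On the remaining 2×2 (A, B vs X, Z):
Let the row player play A with probability p. Expected payoff against X: 6p + (-7)(1−p) = 13p − 7; against Z: (-1)p + 7(1−p) = −8p + 7.
Setting these equal: 13p − 7 = −8p + 7 ⇒ 21p = 14 ⇒ p = 2/3, and the value is (13)·(2/3) − 7 = 5/3.
For the column player: with q = P(X), equating A's and B's payoffs gives 7q − 1 = −14q + 7 ⇒ q = 8/21.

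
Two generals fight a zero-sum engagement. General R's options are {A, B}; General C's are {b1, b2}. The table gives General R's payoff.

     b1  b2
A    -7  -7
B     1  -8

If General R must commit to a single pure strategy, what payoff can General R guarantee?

-7

Row minima: A → -7, B → -8.
The best of these is -7.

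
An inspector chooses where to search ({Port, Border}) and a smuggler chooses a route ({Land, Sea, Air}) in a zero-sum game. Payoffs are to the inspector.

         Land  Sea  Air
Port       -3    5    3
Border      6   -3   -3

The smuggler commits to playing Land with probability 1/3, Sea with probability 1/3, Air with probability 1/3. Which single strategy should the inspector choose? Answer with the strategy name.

Expected payoff of Port: (1/3)·(-3) + (1/3)·5 + (1/3)·3 = 5/3.
Expected payoff of Border: (1/3)·6 + (1/3)·(-3) + (1/3)·(-3) = 0.
The largest is 5/3, so the inspector's best response is Port.

Port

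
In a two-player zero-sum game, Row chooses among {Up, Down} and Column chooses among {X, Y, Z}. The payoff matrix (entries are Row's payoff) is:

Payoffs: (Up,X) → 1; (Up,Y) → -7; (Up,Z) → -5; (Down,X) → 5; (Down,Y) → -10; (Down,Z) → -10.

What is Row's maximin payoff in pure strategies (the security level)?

Row minima: Up → -7, Down → -10.
The best of these is -7.

-7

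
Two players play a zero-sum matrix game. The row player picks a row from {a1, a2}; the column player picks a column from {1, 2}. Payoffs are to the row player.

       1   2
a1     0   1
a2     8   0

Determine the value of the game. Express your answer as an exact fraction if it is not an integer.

Row minima: a1 → 0, a2 → 0; maximin = 0.
Column maxima: 1 → 8, 2 → 1; minimax = 1.
0 ≠ 1, so there is no saddle point; optimal play is mixed.
Let the row player play a1 with probability p. Expected payoff against 1: 0p + 8(1−p) = −8p + 8; against 2: 1p + 0(1−p) = p.
Setting these equal: −8p + 8 = p ⇒ −9p = -8 ⇒ p = 8/9, and the value is (-8)·(8/9) + 8 = 8/9.
For the column player: with q = P(1), equating a1's and a2's payoffs gives −q + 1 = 8q ⇒ q = 1/9.

8/9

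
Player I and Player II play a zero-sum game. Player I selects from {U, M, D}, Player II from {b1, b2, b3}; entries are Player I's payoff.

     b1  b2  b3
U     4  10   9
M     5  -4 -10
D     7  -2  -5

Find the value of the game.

83/17

Row minima: U → 4, M → -10, D → -5; maximin = 4.
Column maxima: b1 → 7, b2 → 10, b3 → 9; minimax = 7.
4 ≠ 7, so there is no saddle point; optimal play is mixed.
M is strictly dominated by D, so Player I never plays it.
b2 is strictly dominated by b3 (it gives Player I strictly more in every row), so Player II never plays it.
On the remaining 2×2 (U, D vs b1, b3):
Let Player I play U with probability p. Expected payoff against b1: 4p + 7(1−p) = −3p + 7; against b3: 9p + (-5)(1−p) = 14p − 5.
Setting these equal: −3p + 7 = 14p − 5 ⇒ −17p = -12 ⇒ p = 12/17, and the value is (-3)·(12/17) + 7 = 83/17.
For Player II: with q = P(b1), equating U's and D's payoffs gives −5q + 9 = 12q − 5 ⇒ q = 14/17.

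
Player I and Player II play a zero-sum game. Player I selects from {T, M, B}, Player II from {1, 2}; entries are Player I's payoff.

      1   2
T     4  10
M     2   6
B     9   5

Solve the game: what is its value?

7

Row minima: T → 4, M → 2, B → 5; maximin = 5.
Column maxima: 1 → 9, 2 → 10; minimax = 9.
5 ≠ 9, so there is no saddle point; optimal play is mixed.
M is strictly dominated by T, so Player I never plays it.
On the remaining 2×2 (T, B vs 1, 2):
Let Player I play T with probability p. Expected payoff against 1: 4p + 9(1−p) = −5p + 9; against 2: 10p + 5(1−p) = 5p + 5.
Setting these equal: −5p + 9 = 5p + 5 ⇒ −10p = -4 ⇒ p = 2/5, and the value is (-5)·(2/5) + 9 = 7.
For Player II: with q = P(1), equating T's and B's payoffs gives −6q + 10 = 4q + 5 ⇒ q = 1/2.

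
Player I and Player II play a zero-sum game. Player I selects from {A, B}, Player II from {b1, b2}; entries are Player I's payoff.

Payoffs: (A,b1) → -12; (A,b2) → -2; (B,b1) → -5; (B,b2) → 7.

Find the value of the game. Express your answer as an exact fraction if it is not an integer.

Row minima: A → -12, B → -5; maximin = -5.
Column maxima: b1 → -5, b2 → 7; minimax = -5.
Since maximin = minimax = -5, there is a saddle point and the value is -5.

-5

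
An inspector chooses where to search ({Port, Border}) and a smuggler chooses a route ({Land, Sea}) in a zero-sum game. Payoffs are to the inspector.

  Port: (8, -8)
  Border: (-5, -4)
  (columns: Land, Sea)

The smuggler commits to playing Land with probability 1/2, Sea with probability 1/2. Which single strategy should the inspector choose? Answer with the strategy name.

Expected payoff of Port: (1/2)·8 + (1/2)·(-8) = 0.
Expected payoff of Border: (1/2)·(-5) + (1/2)·(-4) = -9/2.
The largest is 0, so the inspector's best response is Port.

Port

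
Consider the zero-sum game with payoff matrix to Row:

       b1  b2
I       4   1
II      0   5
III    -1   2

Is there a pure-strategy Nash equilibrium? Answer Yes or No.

Row minima: I → 1, II → 0, III → -1; maximin = 1.
Column maxima: b1 → 4, b2 → 5; minimax = 4.
1 ≠ 4, so no pure-strategy equilibrium exists.

No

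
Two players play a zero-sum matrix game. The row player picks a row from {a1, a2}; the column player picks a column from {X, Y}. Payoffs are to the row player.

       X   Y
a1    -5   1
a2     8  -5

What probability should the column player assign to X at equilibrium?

6/19

Row minima: a1 → -5, a2 → -5; maximin = -5.
Column maxima: X → 8, Y → 1; minimax = 1.
-5 ≠ 1, so there is no saddle point; optimal play is mixed.
Let the row player play a1 with probability p. Expected payoff against X: (-5)p + 8(1−p) = −13p + 8; against Y: 1p + (-5)(1−p) = 6p − 5.
Setting these equal: −13p + 8 = 6p − 5 ⇒ −19p = -13 ⇒ p = 13/19, and the value is (-13)·(13/19) + 8 = -17/19.
For the column player: with q = P(X), equating a1's and a2's payoffs gives −6q + 1 = 13q − 5 ⇒ q = 6/19.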